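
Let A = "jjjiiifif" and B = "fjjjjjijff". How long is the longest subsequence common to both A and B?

6

Backtracking the LCS table gives one alignment: j (A1,B4) → j (A2,B5) → j (A3,B6) → i (A4,B7) → f (A7,B9) → f (A9,B10).
So the longest common subsequence has length 6.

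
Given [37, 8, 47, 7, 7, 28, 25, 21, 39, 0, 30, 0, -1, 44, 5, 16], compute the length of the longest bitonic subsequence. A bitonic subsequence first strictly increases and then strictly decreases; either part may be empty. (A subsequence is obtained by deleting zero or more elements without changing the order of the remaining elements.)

7

One longest bitonic subsequence is 37, 47, 28, 25, 21, 0, -1 (positions 1,3,6,7,8,12,13): it rises to 47 then falls. Length 7 is optimal.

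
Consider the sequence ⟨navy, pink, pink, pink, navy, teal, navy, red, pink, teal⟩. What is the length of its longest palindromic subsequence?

One longest palindromic subsequence is pink navy teal navy pink (positions 4,5,6,7,9); it reads the same forward and backward, and the interval DP gives dp[1][10] = 5.

5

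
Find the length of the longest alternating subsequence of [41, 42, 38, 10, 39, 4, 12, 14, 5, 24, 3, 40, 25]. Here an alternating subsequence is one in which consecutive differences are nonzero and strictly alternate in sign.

11

Track the best alternating length ending on an up-step vs a down-step at each position: up/down = 1/1, 2/1, 1/3, 1/3, 4/3, 1/5, 6/5, 6/5, 6/7, 8/5, 1/9, 10/3, 10/11.
The maximum over both is 11; one such subsequence is 41, 42, 38, 39, 4, 12, 5, 24, 3, 40, 25.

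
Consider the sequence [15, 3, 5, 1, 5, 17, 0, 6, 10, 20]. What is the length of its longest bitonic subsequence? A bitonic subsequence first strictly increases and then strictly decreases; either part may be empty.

5

Let inc[i] be the LIS ending at i and dec[i] the longest strictly decreasing subsequence starting at i. inc = [1, 1, 2, 1, 2, 3, 1, 3, 4, 5], dec = [4, 3, 3, 2, 2, 2, 1, 1, 1, 1].
max_i inc[i]+dec[i]−1 = 5, with one witness 3, 5, 6, 10, 20.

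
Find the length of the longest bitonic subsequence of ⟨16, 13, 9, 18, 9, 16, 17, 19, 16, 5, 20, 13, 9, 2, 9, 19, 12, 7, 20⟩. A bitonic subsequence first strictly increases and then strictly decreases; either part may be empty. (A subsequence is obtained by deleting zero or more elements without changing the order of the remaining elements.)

8

One longest bitonic subsequence is 13, 16, 17, 19, 16, 13, 12, 7 (positions 2,6,7,8,9,12,17,18): it rises to 19 then falls. Length 8 is optimal.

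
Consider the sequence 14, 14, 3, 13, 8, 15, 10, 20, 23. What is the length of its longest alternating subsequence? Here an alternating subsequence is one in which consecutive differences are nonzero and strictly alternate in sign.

7

A longest alternating subsequence is 14, 3, 13, 8, 15, 10, 20 (positions 1,3,4,5,6,7,8); its 6 consecutive differences strictly alternate in sign, and length 7 is optimal.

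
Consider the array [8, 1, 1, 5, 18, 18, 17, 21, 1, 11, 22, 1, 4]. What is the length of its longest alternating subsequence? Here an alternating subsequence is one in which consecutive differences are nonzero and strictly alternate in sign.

Track the best alternating length ending on an up-step vs a down-step at each position: up/down = 1/1, 1/2, 1/2, 3/2, 3/1, 3/1, 3/4, 5/1, 1/6, 7/6, 7/1, 1/8, 9/8.
The maximum over both is 9; one such subsequence is 8, 1, 18, 17, 21, 1, 11, 1, 4.

9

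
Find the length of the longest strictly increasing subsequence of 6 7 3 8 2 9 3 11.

Let dp[i] be the longest increasing subsequence ending at position i. Then dp = [1, 2, 1, 3, 1, 4, 2, 5].
The maximum is 5; one witness is 6, 7, 8, 9, 11 at positions 1,2,4,6,8.

5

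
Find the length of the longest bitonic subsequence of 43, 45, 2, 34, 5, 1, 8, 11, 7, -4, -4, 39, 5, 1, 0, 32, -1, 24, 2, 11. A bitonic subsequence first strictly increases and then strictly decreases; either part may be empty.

Let inc[i] be the LIS ending at i and dec[i] the longest strictly decreasing subsequence starting at i. inc = [1, 2, 1, 2, 2, 1, 3, 4, 3, 1, 1, 5, 2, 2, 2, 5, 2, 5, 3, 4], dec = [8, 8, 4, 7, 4, 3, 6, 6, 5, 1, 1, 5, 4, 3, 2, 3, 1, 2, 1, 1].
max_i inc[i]+dec[i]−1 = 9, with one witness 43, 45, 34, 11, 7, 5, 1, 0, -1.

9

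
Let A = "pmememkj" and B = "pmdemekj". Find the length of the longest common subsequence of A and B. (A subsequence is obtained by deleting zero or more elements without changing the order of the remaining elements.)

A longest common subsequence is pmemekj (length 7); the LCS DP confirms no longer common subsequence exists.

7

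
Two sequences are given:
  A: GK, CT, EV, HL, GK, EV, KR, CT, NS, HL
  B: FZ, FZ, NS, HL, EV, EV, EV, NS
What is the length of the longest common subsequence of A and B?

Backtracking the LCS table gives one alignment: EV (A3,B6) → EV (A6,B7) → NS (A9,B8).
So the longest common subsequence has length 3.

3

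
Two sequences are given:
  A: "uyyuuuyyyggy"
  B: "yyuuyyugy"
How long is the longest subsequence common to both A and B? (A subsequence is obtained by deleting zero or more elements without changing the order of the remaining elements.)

A longest common subsequence is yyuuyygy (length 8); the LCS DP confirms no longer common subsequence exists.

8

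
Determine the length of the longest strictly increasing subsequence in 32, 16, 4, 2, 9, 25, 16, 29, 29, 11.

Scanning left to right, the best length ending at each element is: 32→1, 16→1, 4→1, 2→1, 9→2, 25→3, 16→3, 29→4, 29→4, 11→3.
So the longest increasing subsequence has length 4, e.g. 4, 9, 25, 29.

4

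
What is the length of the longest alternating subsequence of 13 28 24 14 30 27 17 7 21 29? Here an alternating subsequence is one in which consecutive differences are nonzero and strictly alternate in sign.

6

Track the best alternating length ending on an up-step vs a down-step at each position: up/down = 1/1, 2/1, 2/3, 2/3, 4/1, 4/5, 4/5, 1/5, 6/5, 6/5.
The maximum over both is 6; one such subsequence is 13, 28, 24, 30, 17, 21.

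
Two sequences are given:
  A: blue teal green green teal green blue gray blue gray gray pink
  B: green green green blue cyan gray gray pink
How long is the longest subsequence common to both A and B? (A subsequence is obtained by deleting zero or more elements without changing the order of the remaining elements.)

7

A longest common subsequence is green, green, green, blue, gray, gray, pink (length 7); the LCS DP confirms no longer common subsequence exists.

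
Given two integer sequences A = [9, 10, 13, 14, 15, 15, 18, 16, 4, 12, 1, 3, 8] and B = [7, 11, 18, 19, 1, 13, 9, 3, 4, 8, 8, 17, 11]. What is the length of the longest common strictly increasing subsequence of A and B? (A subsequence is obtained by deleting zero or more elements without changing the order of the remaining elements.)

A longest common strictly increasing subsequence is 1, 3, 8 (length 3); it appears in order in both A and B, and no longer such subsequence exists.

3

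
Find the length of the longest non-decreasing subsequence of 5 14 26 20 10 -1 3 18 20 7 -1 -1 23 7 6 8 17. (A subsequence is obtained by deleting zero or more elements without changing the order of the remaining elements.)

Scanning left to right, the best length ending at each element is: 5→1, 14→2, 26→3, 20→3, 10→2, -1→1, 3→2, 18→3, 20→4, 7→3, -1→2, -1→3, 23→5, 7→4, 6→4, 8→5, 17→6.
So the longest non-decreasing subsequence has length 6, e.g. -1, 3, 7, 7, 8, 17.

6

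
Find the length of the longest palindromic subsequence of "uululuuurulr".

One longest palindromic subsequence is luuuuul (positions 3,4,6,7,8,10,11); it reads the same forward and backward, and the interval DP gives dp[1][12] = 7.

7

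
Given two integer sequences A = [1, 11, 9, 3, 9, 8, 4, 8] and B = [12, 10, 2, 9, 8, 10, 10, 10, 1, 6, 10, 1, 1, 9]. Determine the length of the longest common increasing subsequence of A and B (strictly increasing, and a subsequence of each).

For each value that appears in both, track the longest common increasing run ending there.
The best achievable length is 2; one witness is 1, 9 (A-positions 1,3, B-positions 9,14).

2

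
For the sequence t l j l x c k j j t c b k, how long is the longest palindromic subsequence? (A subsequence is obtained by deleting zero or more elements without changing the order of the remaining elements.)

5

One longest palindromic subsequence is tjjjt (positions 1,3,8,9,10); it reads the same forward and backward, and the interval DP gives dp[1][13] = 5.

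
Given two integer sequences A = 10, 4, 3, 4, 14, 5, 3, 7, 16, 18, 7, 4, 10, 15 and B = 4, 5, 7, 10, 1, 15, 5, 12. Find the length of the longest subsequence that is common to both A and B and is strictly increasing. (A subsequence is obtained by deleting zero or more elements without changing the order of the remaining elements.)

5

A longest common strictly increasing subsequence is 4, 5, 7, 10, 15 (length 5); it appears in order in both A and B, and no longer such subsequence exists.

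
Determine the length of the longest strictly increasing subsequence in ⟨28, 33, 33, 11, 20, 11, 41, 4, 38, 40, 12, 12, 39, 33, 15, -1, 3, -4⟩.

4

Scanning left to right, the best length ending at each element is: 28→1, 33→2, 33→2, 11→1, 20→2, 11→1, 41→3, 4→1, 38→3, 40→4, 12→2, 12→2, 39→4, 33→3, 15→3, -1→1, 3→2, -4→1.
So the longest increasing subsequence has length 4, e.g. 28, 33, 38, 40.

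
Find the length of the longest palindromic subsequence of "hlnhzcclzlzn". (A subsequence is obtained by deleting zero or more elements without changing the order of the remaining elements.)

One longest palindromic subsequence is nzlzlzn (positions 3,5,8,9,10,11,12); it reads the same forward and backward, and the interval DP gives dp[1][12] = 7.

7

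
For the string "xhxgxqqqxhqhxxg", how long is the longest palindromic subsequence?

One longest palindromic subsequence is gxxhqhxxg (positions 4,5,9,10,11,12,13,14,15); it reads the same forward and backward, and the interval DP gives dp[1][15] = 9.

9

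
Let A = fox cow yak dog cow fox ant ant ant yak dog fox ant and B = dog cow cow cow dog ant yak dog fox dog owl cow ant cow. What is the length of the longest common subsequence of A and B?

A longest common subsequence is cow, dog, ant, yak, dog, fox, ant (length 7); the LCS DP confirms no longer common subsequence exists.

7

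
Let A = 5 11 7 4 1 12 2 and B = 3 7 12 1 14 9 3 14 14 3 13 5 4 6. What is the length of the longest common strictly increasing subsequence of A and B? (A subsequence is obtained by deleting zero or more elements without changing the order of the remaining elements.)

For each value that appears in both, track the longest common increasing run ending there.
The best achievable length is 2; one witness is 7, 12 (A-positions 3,6, B-positions 2,3).

2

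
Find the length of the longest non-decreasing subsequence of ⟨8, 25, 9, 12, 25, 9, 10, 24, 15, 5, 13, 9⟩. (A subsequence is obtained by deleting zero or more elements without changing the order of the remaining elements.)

5

Let dp[i] be the longest non-decreasing subsequence ending at position i. Then dp = [1, 2, 2, 3, 4, 3, 4, 5, 5, 1, 5, 4].
The maximum is 5; one witness is 8, 9, 9, 10, 24 at positions 1,3,6,7,8.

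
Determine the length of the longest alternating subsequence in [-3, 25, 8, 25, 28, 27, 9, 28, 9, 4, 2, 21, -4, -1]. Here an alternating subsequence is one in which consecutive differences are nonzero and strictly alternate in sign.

Track the best alternating length ending on an up-step vs a down-step at each position: up/down = 1/1, 2/1, 2/3, 4/1, 4/1, 4/5, 4/5, 6/1, 4/7, 2/7, 2/7, 8/7, 1/9, 10/9.
The maximum over both is 10; one such subsequence is -3, 25, 8, 28, 27, 28, 9, 21, -4, -1.

10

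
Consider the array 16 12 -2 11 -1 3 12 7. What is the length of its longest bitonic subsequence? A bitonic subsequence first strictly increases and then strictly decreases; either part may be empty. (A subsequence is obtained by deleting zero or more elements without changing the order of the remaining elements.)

5

One longest bitonic subsequence is -2, -1, 3, 12, 7 (positions 3,5,6,7,8): it rises to 12 then falls. Length 5 is optimal.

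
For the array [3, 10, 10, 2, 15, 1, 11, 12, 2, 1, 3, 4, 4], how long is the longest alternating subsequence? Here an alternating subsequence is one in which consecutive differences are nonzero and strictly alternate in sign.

8

Track the best alternating length ending on an up-step vs a down-step at each position: up/down = 1/1, 2/1, 2/1, 1/3, 4/1, 1/5, 6/5, 6/5, 6/7, 1/7, 8/7, 8/7, 8/7.
The maximum over both is 8; one such subsequence is 3, 10, 2, 15, 1, 11, 2, 3.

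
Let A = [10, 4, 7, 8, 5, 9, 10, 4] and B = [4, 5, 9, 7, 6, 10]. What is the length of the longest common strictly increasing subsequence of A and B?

4

A longest common strictly increasing subsequence is 4, 5, 9, 10 (length 4); it appears in order in both A and B, and no longer such subsequence exists.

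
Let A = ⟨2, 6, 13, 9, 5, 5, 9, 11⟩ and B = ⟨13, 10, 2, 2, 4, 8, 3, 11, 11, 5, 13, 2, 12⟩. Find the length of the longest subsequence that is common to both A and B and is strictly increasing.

2

For each value that appears in both, track the longest common increasing run ending there.
The best achievable length is 2; one witness is 2, 11 (A-positions 1,8, B-positions 3,8).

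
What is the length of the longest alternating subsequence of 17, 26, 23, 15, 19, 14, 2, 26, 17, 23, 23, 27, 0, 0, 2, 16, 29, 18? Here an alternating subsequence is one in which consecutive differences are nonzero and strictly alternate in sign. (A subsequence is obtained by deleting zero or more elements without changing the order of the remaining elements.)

A longest alternating subsequence is 17, 26, 15, 19, 14, 26, 17, 23, 0, 29, 18 (positions 1,2,4,5,6,8,9,10,13,17,18); its 10 consecutive differences strictly alternate in sign, and length 11 is optimal.

11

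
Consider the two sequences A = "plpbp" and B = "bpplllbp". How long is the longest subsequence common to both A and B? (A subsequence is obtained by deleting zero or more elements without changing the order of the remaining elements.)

A longest common subsequence is plbp (length 4); the LCS DP confirms no longer common subsequence exists.

4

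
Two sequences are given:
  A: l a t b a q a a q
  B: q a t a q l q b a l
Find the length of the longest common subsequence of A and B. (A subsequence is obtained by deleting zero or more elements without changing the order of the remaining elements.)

5

A longest common subsequence is ataqa (length 5); the LCS DP confirms no longer common subsequence exists.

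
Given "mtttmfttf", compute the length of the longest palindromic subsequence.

One longest palindromic subsequence is ttftt (positions 3,4,6,7,8); it reads the same forward and backward, and the interval DP gives dp[1][9] = 5.

5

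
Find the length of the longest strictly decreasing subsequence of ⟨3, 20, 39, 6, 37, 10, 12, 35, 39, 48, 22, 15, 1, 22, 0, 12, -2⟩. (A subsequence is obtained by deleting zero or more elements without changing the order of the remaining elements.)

8

Scanning left to right, the best length ending at each element is: 3→1, 20→1, 39→1, 6→2, 37→2, 10→3, 12→3, 35→3, 39→1, 48→1, 22→4, 15→5, 1→6, 22→4, 0→7, 12→6, -2→8.
So the longest decreasing subsequence has length 8, e.g. 39, 37, 35, 22, 15, 1, 0, -2.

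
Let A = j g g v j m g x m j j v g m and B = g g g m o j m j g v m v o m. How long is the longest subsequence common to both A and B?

Backtracking the LCS table gives one alignment: g (A2,B2) → g (A3,B3) → j (A5,B6) → m (A6,B7) → g (A7,B9) → m (A9,B11) → v (A12,B12) → m (A14,B14).
So the longest common subsequence has length 8.

8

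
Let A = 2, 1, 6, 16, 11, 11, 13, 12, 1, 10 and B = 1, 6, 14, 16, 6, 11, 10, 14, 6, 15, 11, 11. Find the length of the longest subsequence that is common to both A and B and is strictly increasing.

For each value that appears in both, track the longest common increasing run ending there.
The best achievable length is 3; one witness is 1, 6, 16 (A-positions 2,3,4, B-positions 1,2,4).

3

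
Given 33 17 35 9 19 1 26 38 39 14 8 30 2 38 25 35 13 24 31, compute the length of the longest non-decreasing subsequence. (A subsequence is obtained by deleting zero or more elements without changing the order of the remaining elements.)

Let dp[i] be the longest non-decreasing subsequence ending at position i. Then dp = [1, 1, 2, 1, 2, 1, 3, 4, 5, 2, 2, 4, 2, 5, 3, 5, 3, 4, 5].
The maximum is 5; one witness is 17, 19, 26, 38, 39 at positions 2,5,7,8,9.

5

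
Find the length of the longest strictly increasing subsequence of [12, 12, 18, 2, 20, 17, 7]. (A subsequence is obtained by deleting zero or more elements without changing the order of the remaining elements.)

One longest increasing subsequence is 12, 18, 20 (positions 1,3,5), of length 3; no longer one exists.

3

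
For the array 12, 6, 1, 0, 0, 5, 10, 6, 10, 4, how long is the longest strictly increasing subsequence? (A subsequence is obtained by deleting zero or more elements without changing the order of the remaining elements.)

4

Let dp[i] be the longest increasing subsequence ending at position i. Then dp = [1, 1, 1, 1, 1, 2, 3, 3, 4, 2].
The maximum is 4; one witness is 1, 5, 6, 10 at positions 3,6,8,9.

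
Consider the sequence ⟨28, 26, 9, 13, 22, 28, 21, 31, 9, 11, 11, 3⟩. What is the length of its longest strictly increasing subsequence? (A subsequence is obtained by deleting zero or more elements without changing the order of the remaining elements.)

Let dp[i] be the longest increasing subsequence ending at position i. Then dp = [1, 1, 1, 2, 3, 4, 3, 5, 1, 2, 2, 1].
The maximum is 5; one witness is 9, 13, 22, 28, 31 at positions 3,4,5,6,8.

5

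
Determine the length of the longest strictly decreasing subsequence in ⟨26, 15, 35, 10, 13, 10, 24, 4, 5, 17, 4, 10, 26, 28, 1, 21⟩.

7

One longest decreasing subsequence is 26, 15, 13, 10, 5, 4, 1 (positions 1,2,5,6,9,11,15), of length 7; no longer one exists.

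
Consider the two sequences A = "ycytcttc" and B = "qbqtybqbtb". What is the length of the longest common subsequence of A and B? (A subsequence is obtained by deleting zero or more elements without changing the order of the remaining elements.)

2

Backtracking the LCS table gives one alignment: y (A1,B5) → t (A4,B9).
So the longest common subsequence has length 2.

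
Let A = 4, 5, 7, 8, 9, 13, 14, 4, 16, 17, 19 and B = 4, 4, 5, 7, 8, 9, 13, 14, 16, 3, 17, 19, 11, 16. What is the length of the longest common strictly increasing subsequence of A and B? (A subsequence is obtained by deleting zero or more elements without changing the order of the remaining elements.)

A longest common strictly increasing subsequence is 4, 5, 7, 8, 9, 13, 14, 16, 17, 19 (length 10); it appears in order in both A and B, and no longer such subsequence exists.

10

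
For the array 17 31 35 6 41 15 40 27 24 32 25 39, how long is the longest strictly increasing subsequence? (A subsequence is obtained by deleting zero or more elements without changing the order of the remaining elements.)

Let dp[i] be the longest increasing subsequence ending at position i. Then dp = [1, 2, 3, 1, 4, 2, 4, 3, 3, 4, 4, 5].
The maximum is 5; one witness is 6, 15, 27, 32, 39 at positions 4,6,8,10,12.

5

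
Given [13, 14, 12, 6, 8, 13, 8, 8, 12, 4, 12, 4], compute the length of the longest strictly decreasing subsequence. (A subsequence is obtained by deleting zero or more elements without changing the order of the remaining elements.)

One longest decreasing subsequence is 13, 12, 6, 4 (positions 1,3,4,10), of length 4; no longer one exists.

4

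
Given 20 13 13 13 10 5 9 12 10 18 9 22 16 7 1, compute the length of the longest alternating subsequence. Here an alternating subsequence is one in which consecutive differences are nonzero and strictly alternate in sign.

8

Track the best alternating length ending on an up-step vs a down-step at each position: up/down = 1/1, 1/2, 1/2, 1/2, 1/2, 1/2, 3/2, 3/2, 3/4, 5/2, 3/6, 7/1, 7/8, 3/8, 1/8.
The maximum over both is 8; one such subsequence is 20, 10, 12, 10, 18, 9, 22, 16.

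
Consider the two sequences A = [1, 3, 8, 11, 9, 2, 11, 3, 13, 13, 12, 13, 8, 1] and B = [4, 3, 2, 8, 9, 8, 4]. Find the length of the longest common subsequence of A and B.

4

Backtracking the LCS table gives one alignment: 3 (A2,B2) → 8 (A3,B4) → 9 (A5,B5) → 8 (A13,B6).
So the longest common subsequence has length 4.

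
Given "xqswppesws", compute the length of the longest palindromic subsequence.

6

Using dp[i][j] = 2 + dp[i+1][j−1] if the ends match, else max(dp[i+1][j], dp[i][j−1]):
dp[1][10] = 6. A witness is swppws at positions 3,4,5,6,9,10.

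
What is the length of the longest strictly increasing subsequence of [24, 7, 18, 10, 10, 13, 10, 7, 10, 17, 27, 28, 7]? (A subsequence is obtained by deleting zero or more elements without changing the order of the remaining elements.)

One longest increasing subsequence is 7, 10, 13, 17, 27, 28 (positions 2,4,6,10,11,12), of length 6; no longer one exists.

6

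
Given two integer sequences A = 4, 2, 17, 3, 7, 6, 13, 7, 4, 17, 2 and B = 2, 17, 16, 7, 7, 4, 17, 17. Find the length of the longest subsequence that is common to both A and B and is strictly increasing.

For each value that appears in both, track the longest common increasing run ending there.
The best achievable length is 3; one witness is 2, 7, 17 (A-positions 2,5,10, B-positions 1,4,7).

3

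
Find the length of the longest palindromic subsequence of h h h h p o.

Using dp[i][j] = 2 + dp[i+1][j−1] if the ends match, else max(dp[i+1][j], dp[i][j−1]):
dp[1][6] = 4. A witness is hhhh at positions 1,2,3,4.

4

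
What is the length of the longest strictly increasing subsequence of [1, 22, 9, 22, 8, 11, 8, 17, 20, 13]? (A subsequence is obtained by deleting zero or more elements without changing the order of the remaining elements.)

5

Scanning left to right, the best length ending at each element is: 1→1, 22→2, 9→2, 22→3, 8→2, 11→3, 8→2, 17→4, 20→5, 13→4.
So the longest increasing subsequence has length 5, e.g. 1, 9, 11, 17, 20.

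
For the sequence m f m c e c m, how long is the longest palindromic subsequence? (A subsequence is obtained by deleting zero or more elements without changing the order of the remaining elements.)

One longest palindromic subsequence is mcecm (positions 1,4,5,6,7); it reads the same forward and backward, and the interval DP gives dp[1][7] = 5.

5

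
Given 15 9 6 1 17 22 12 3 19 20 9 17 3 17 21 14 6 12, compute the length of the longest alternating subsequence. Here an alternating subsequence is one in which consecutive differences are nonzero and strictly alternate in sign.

A longest alternating subsequence is 15, 9, 17, 12, 19, 9, 17, 3, 17, 6, 12 (positions 1,2,5,7,9,11,12,13,14,17,18); its 10 consecutive differences strictly alternate in sign, and length 11 is optimal.

11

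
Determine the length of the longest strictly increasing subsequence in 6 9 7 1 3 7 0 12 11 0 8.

Scanning left to right, the best length ending at each element is: 6→1, 9→2, 7→2, 1→1, 3→2, 7→3, 0→1, 12→4, 11→4, 0→1, 8→4.
So the longest increasing subsequence has length 4, e.g. 1, 3, 7, 12.

4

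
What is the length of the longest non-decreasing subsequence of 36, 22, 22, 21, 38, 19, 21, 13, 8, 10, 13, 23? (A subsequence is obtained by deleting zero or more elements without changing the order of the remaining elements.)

4

Scanning left to right, the best length ending at each element is: 36→1, 22→1, 22→2, 21→1, 38→3, 19→1, 21→2, 13→1, 8→1, 10→2, 13→3, 23→4.
So the longest non-decreasing subsequence has length 4, e.g. 8, 10, 13, 23.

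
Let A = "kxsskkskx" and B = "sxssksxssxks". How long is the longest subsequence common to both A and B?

6

A longest common subsequence is kxssks (length 6); the LCS DP confirms no longer common subsequence exists.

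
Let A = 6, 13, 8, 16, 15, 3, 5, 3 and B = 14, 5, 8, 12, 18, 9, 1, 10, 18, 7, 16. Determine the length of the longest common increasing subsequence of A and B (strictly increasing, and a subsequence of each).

2

A longest common strictly increasing subsequence is 8, 16 (length 2); it appears in order in both A and B, and no longer such subsequence exists.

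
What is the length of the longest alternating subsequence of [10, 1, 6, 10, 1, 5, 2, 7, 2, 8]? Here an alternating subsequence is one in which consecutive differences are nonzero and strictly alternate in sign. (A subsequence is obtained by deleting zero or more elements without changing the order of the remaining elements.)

A longest alternating subsequence is 10, 1, 6, 1, 5, 2, 7, 2, 8 (positions 1,2,3,5,6,7,8,9,10); its 8 consecutive differences strictly alternate in sign, and length 9 is optimal.

9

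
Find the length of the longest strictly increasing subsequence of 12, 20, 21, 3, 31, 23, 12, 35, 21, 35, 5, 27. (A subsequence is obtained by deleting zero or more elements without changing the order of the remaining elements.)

5

Let dp[i] be the longest increasing subsequence ending at position i. Then dp = [1, 2, 3, 1, 4, 4, 2, 5, 3, 5, 2, 5].
The maximum is 5; one witness is 12, 20, 21, 31, 35 at positions 1,2,3,5,8.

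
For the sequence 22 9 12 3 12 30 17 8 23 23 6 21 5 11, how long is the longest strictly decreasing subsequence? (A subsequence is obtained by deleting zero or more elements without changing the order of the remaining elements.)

5

Let dp[i] be the longest decreasing subsequence ending at position i. Then dp = [1, 2, 2, 3, 2, 1, 2, 3, 2, 2, 4, 3, 5, 4].
The maximum is 5; one witness is 22, 9, 8, 6, 5 at positions 1,2,8,11,13.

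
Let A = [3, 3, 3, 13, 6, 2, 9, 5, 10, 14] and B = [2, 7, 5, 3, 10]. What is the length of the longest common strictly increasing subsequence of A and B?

3

A longest common strictly increasing subsequence is 2, 5, 10 (length 3); it appears in order in both A and B, and no longer such subsequence exists.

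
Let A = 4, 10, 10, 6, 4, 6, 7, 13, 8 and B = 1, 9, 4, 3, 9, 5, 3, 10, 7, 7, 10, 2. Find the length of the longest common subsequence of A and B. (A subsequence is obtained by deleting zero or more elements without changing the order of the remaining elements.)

A longest common subsequence is 4, 10, 10 (length 3); the LCS DP confirms no longer common subsequence exists.

3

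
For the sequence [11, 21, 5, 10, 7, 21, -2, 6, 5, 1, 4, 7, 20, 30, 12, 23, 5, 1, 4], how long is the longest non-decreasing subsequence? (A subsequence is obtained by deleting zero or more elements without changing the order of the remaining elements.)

Scanning left to right, the best length ending at each element is: 11→1, 21→2, 5→1, 10→2, 7→2, 21→3, -2→1, 6→2, 5→2, 1→2, 4→3, 7→4, 20→5, 30→6, 12→5, 23→6, 5→4, 1→3, 4→4.
So the longest non-decreasing subsequence has length 6, e.g. -2, 1, 4, 7, 20, 30.

6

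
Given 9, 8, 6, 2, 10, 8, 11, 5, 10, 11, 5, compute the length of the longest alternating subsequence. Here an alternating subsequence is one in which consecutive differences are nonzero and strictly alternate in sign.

8

A longest alternating subsequence is 9, 8, 10, 8, 11, 5, 10, 5 (positions 1,2,5,6,7,8,9,11); its 7 consecutive differences strictly alternate in sign, and length 8 is optimal.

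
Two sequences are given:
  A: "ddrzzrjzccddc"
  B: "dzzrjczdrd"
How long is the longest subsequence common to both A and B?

8

Backtracking the LCS table gives one alignment: d (A2,B1) → z (A4,B2) → z (A5,B3) → r (A6,B4) → j (A7,B5) → z (A8,B7) → d (A11,B8) → d (A12,B10).
So the longest common subsequence has length 8.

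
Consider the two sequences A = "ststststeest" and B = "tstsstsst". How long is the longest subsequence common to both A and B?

Backtracking the LCS table gives one alignment: s (A1,B2) → t (A2,B3) → s (A3,B4) → s (A5,B5) → t (A6,B6) → s (A7,B7) → s (A11,B8) → t (A12,B9).
So the longest common subsequence has length 8.

8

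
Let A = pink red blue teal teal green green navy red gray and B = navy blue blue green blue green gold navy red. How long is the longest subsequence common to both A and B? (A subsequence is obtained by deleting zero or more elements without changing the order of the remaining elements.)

A longest common subsequence is blue, green, green, navy, red (length 5); the LCS DP confirms no longer common subsequence exists.

5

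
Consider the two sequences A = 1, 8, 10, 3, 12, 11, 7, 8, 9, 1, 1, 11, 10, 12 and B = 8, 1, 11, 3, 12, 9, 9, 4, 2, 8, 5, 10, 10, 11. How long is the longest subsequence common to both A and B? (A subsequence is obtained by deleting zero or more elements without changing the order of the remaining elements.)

Backtracking the LCS table gives one alignment: 1 (A1,B2) → 3 (A4,B4) → 12 (A5,B5) → 8 (A8,B10) → 11 (A12,B14).
So the longest common subsequence has length 5.

5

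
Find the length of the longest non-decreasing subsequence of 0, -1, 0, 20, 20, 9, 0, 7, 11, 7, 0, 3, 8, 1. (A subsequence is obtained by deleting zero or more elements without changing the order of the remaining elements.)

Scanning left to right, the best length ending at each element is: 0→1, -1→1, 0→2, 20→3, 20→4, 9→3, 0→3, 7→4, 11→5, 7→5, 0→4, 3→5, 8→6, 1→5.
So the longest non-decreasing subsequence has length 6, e.g. 0, 0, 0, 7, 7, 8.

6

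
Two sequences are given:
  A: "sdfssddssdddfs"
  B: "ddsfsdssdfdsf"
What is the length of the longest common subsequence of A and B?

A longest common subsequence is sfsdssddf (length 9); the LCS DP confirms no longer common subsequence exists.

9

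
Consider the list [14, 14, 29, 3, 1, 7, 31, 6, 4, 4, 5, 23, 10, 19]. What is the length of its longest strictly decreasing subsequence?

Let dp[i] be the longest decreasing subsequence ending at position i. Then dp = [1, 1, 1, 2, 3, 2, 1, 3, 4, 4, 4, 2, 3, 3].
The maximum is 4; one witness is 14, 7, 6, 4 at positions 1,6,8,9.

4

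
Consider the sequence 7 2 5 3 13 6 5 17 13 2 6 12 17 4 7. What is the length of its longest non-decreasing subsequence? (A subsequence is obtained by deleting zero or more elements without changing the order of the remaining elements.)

Let dp[i] be the longest non-decreasing subsequence ending at position i. Then dp = [1, 1, 2, 2, 3, 3, 3, 4, 4, 2, 4, 5, 6, 3, 5].
The maximum is 6; one witness is 2, 5, 6, 6, 12, 17 at positions 2,3,6,11,12,13.

6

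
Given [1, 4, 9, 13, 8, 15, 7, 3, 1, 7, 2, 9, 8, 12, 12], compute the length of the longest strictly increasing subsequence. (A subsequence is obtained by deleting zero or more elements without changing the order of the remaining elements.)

5

Let dp[i] be the longest increasing subsequence ending at position i. Then dp = [1, 2, 3, 4, 3, 5, 3, 2, 1, 3, 2, 4, 4, 5, 5].
The maximum is 5; one witness is 1, 4, 9, 13, 15 at positions 1,2,3,4,6.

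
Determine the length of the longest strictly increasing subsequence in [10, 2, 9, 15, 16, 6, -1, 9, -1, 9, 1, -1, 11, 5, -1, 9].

4

Scanning left to right, the best length ending at each element is: 10→1, 2→1, 9→2, 15→3, 16→4, 6→2, -1→1, 9→3, -1→1, 9→3, 1→2, -1→1, 11→4, 5→3, -1→1, 9→4.
So the longest increasing subsequence has length 4, e.g. 2, 9, 15, 16.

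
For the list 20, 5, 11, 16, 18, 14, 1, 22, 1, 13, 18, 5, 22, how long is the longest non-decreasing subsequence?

6

Scanning left to right, the best length ending at each element is: 20→1, 5→1, 11→2, 16→3, 18→4, 14→3, 1→1, 22→5, 1→2, 13→3, 18→5, 5→3, 22→6.
So the longest non-decreasing subsequence has length 6, e.g. 5, 11, 16, 18, 22, 22.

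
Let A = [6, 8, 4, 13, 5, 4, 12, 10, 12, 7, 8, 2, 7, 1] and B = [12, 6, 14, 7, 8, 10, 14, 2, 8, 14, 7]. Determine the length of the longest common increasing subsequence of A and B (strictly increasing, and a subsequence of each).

3

For each value that appears in both, track the longest common increasing run ending there.
The best achievable length is 3; one witness is 6, 7, 8 (A-positions 1,10,11, B-positions 2,4,5).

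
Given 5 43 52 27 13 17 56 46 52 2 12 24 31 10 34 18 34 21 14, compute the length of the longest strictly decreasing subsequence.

5

Let dp[i] be the longest decreasing subsequence ending at position i. Then dp = [1, 1, 1, 2, 3, 3, 1, 2, 2, 4, 4, 3, 3, 5, 3, 4, 3, 4, 5].
The maximum is 5; one witness is 43, 27, 13, 12, 10 at positions 2,4,5,11,14.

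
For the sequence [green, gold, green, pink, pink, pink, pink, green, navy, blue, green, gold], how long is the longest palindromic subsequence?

One longest palindromic subsequence is gold green pink pink pink pink green gold (positions 2,3,4,5,6,7,11,12); it reads the same forward and backward, and the interval DP gives dp[1][12] = 8.

8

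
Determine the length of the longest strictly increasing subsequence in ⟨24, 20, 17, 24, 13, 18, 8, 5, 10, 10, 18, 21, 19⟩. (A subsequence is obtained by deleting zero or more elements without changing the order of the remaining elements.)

Scanning left to right, the best length ending at each element is: 24→1, 20→1, 17→1, 24→2, 13→1, 18→2, 8→1, 5→1, 10→2, 10→2, 18→3, 21→4, 19→4.
So the longest increasing subsequence has length 4, e.g. 8, 10, 18, 21.

4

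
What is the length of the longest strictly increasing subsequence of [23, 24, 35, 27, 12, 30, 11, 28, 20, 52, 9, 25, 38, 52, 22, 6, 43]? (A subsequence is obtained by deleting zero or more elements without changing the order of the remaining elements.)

Scanning left to right, the best length ending at each element is: 23→1, 24→2, 35→3, 27→3, 12→1, 30→4, 11→1, 28→4, 20→2, 52→5, 9→1, 25→3, 38→5, 52→6, 22→3, 6→1, 43→6.
So the longest increasing subsequence has length 6, e.g. 23, 24, 27, 30, 38, 52.

6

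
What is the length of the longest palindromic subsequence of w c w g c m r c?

3

Using dp[i][j] = 2 + dp[i+1][j−1] if the ends match, else max(dp[i+1][j], dp[i][j−1]):
dp[1][8] = 3. A witness is crc at positions 2,7,8.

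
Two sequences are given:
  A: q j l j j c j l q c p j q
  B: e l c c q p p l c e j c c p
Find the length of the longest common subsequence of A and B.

Backtracking the LCS table gives one alignment: q (A1,B5) → l (A3,B8) → j (A5,B11) → c (A6,B12) → c (A10,B13) → p (A11,B14).
So the longest common subsequence has length 6.

6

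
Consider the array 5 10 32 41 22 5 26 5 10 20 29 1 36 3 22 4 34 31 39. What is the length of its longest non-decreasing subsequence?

8

Let dp[i] be the longest non-decreasing subsequence ending at position i. Then dp = [1, 2, 3, 4, 3, 2, 4, 3, 4, 5, 6, 1, 7, 2, 6, 3, 7, 7, 8].
The maximum is 8; one witness is 5, 5, 5, 10, 20, 29, 36, 39 at positions 1,6,8,9,10,11,13,19.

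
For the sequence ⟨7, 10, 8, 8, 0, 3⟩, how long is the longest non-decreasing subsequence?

3

Scanning left to right, the best length ending at each element is: 7→1, 10→2, 8→2, 8→3, 0→1, 3→2.
So the longest non-decreasing subsequence has length 3, e.g. 7, 8, 8.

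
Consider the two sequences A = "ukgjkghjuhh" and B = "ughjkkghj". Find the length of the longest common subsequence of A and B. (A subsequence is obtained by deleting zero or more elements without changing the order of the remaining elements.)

Backtracking the LCS table gives one alignment: u (A1,B1) → g (A3,B2) → j (A4,B4) → k (A5,B6) → g (A6,B7) → h (A7,B8) → j (A8,B9).
So the longest common subsequence has length 7.

7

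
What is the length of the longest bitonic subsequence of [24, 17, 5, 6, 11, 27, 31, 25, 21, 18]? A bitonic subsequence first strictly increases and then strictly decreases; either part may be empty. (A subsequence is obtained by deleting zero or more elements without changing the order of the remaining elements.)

8

One longest bitonic subsequence is 5, 6, 11, 27, 31, 25, 21, 18 (positions 3,4,5,6,7,8,9,10): it rises to 31 then falls. Length 8 is optimal.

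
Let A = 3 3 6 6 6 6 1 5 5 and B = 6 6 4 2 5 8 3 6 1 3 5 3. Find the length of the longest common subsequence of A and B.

Backtracking the LCS table gives one alignment: 6 (A3,B1) → 6 (A4,B2) → 6 (A6,B8) → 1 (A7,B9) → 5 (A8,B11).
So the longest common subsequence has length 5.

5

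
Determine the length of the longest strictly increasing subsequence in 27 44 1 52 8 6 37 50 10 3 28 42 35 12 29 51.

6

One longest increasing subsequence is 1, 8, 10, 28, 42, 51 (positions 3,5,9,11,12,16), of length 6; no longer one exists.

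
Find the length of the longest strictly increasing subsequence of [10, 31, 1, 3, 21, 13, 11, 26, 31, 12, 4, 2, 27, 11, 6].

Scanning left to right, the best length ending at each element is: 10→1, 31→2, 1→1, 3→2, 21→3, 13→3, 11→3, 26→4, 31→5, 12→4, 4→3, 2→2, 27→5, 11→4, 6→4.
So the longest increasing subsequence has length 5, e.g. 1, 3, 21, 26, 31.

5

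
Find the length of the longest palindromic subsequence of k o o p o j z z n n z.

4

Using dp[i][j] = 2 + dp[i+1][j−1] if the ends match, else max(dp[i+1][j], dp[i][j−1]):
dp[1][11] = 4. A witness is znnz at positions 7,9,10,11.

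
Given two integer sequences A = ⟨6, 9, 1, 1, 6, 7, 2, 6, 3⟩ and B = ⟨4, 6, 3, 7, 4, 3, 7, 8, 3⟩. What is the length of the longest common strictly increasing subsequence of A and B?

For each value that appears in both, track the longest common increasing run ending there.
The best achievable length is 2; one witness is 6, 7 (A-positions 1,6, B-positions 2,4).

2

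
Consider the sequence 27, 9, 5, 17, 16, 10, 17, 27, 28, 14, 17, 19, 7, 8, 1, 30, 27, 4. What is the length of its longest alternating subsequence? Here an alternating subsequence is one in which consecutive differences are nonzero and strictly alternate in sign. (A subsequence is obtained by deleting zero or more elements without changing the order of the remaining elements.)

A longest alternating subsequence is 27, 9, 17, 16, 17, 14, 17, 7, 8, 1, 30, 27 (positions 1,2,4,5,7,10,11,13,14,15,16,17); its 11 consecutive differences strictly alternate in sign, and length 12 is optimal.

12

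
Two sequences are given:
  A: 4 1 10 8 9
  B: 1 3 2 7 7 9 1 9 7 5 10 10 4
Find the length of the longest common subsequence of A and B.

Backtracking the LCS table gives one alignment: 1 (A2,B7) → 10 (A3,B12).
So the longest common subsequence has length 2.

2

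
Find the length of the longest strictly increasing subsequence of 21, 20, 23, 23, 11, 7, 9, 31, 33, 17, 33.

4

Let dp[i] be the longest increasing subsequence ending at position i. Then dp = [1, 1, 2, 2, 1, 1, 2, 3, 4, 3, 4].
The maximum is 4; one witness is 21, 23, 31, 33 at positions 1,3,8,9.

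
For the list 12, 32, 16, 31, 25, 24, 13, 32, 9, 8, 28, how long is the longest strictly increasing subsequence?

Scanning left to right, the best length ending at each element is: 12→1, 32→2, 16→2, 31→3, 25→3, 24→3, 13→2, 32→4, 9→1, 8→1, 28→4.
So the longest increasing subsequence has length 4, e.g. 12, 16, 31, 32.

4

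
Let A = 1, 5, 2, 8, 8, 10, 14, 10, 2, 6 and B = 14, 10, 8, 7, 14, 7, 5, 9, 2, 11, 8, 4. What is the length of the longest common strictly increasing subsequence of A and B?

2

For each value that appears in both, track the longest common increasing run ending there.
The best achievable length is 2; one witness is 10, 14 (A-positions 6,7, B-positions 2,5).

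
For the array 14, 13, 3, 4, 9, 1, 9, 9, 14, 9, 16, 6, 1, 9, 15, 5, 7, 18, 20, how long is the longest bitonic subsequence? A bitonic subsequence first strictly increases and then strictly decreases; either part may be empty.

Let inc[i] be the LIS ending at i and dec[i] the longest strictly decreasing subsequence starting at i. inc = [1, 1, 1, 2, 3, 1, 3, 3, 4, 3, 5, 3, 1, 4, 5, 3, 4, 6, 7], dec = [5, 4, 2, 2, 3, 1, 3, 3, 4, 3, 3, 2, 1, 2, 2, 1, 1, 1, 1].
max_i inc[i]+dec[i]−1 = 7, with one witness 3, 4, 9, 14, 9, 6, 5.

7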